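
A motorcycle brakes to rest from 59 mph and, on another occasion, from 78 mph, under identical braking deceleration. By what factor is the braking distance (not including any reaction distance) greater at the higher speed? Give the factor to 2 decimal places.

Braking distance d = v²/(2a), so with a fixed, d ∝ v².
Factor = (78/59)² = 1.3220² = 1.7477.

Factor ≈ 1.75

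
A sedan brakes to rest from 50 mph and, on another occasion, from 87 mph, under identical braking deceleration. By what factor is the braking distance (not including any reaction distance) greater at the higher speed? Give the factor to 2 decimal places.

Factor ≈ 3.03

Braking distance d = v²/(2a), so with a fixed, d ∝ v².
Factor = (87/50)² = 1.7400² = 3.0276.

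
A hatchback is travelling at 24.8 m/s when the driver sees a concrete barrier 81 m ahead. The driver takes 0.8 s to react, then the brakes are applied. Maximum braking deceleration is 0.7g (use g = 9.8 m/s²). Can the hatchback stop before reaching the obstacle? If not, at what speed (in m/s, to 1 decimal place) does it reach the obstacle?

a = 0.7 × 9.8 = 6.860 m/s².
Reaction distance = 24.8000 × 0.8 = 19.840 m.
Braking distance = v²/(2a) = 615.040 / 13.720 = 44.828 m.
Total stopping distance = 19.840 + 44.828 = 64.668 m, vs 81 m available — it stops with 81 − 64.668 = 16.332 m to spare.

Yes — it stops about 16.3 m short of the obstacle, so it never reaches it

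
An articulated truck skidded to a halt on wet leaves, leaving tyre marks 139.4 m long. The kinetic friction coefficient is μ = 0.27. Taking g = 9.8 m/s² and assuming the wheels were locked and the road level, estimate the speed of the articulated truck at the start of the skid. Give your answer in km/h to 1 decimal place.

Initial speed ≈ 97.8 km/h

Deceleration a = μg = 0.27 × 9.8 = 2.646 m/s².
v = √(2a·d) = √(2 × 2.646 × 139.4) = √737.705 = 27.1607 m/s.
= 27.1607 × 3.6 = 97.779 km/h.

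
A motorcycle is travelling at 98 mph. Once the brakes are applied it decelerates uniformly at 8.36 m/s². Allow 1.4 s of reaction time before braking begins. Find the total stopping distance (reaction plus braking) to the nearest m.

98 mph × 0.44704 = 43.8099 m/s.
Reaction distance = v·t_r = 43.8099 × 1.4 = 61.334 m.
Braking distance = v²/(2a) = 43.8099² / (2 × 8.360) = 1919.307 / 16.720 = 114.791 m.
Total = 61.334 + 114.791 = 176.125 m.

Total stopping distance ≈ 176 m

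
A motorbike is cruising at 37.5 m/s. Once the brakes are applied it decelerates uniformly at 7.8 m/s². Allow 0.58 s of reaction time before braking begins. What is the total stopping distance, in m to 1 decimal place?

Reaction distance = v·t_r = 37.5000 × 0.58 = 21.750 m.
Braking distance = v²/(2a) = 37.5000² / (2 × 7.800) = 1406.250 / 15.600 = 90.144 m.
Total = 21.750 + 90.144 = 111.894 m.

Total stopping distance ≈ 111.9 m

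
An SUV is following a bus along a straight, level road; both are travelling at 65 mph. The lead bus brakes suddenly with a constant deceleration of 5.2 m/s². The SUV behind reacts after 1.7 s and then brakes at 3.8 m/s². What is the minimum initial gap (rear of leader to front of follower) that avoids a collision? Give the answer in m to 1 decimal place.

Minimum gap ≈ 79.3 m

65 mph × 0.44704 = 29.0576 m/s.
Leader travels v²/(2a_L) = 844.344 / 10.400 = 81.187 m before stopping.
Follower covers v·t_r = 29.0576 × 1.7 = 49.398 m while reacting, then v²/(2a_F) = 844.344 / 7.600 = 111.098 m while braking, for a total of 49.398 + 111.098 = 160.496 m.
Since a_F ≤ a_L and the follower starts braking later, the follower is never slower than the leader, so the closest approach is when both have stopped.
Minimum gap = 160.496 − 81.187 = 79.309 m.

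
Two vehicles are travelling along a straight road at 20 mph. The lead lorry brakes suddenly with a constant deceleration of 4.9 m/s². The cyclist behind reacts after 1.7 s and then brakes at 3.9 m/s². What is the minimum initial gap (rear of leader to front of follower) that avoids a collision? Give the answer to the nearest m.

20 mph × 0.44704 = 8.9408 m/s.
Leader travels v²/(2a_L) = 79.938 / 9.800 = 8.157 m before stopping.
Follower covers v·t_r = 8.9408 × 1.7 = 15.199 m while reacting, then v²/(2a_F) = 79.938 / 7.800 = 10.248 m while braking, for a total of 15.199 + 10.248 = 25.447 m.
Since a_F ≤ a_L and the follower starts braking later, the follower is never slower than the leader, so the closest approach is when both have stopped.
Minimum gap = 25.447 − 8.157 = 17.290 m.

Minimum gap ≈ 17 m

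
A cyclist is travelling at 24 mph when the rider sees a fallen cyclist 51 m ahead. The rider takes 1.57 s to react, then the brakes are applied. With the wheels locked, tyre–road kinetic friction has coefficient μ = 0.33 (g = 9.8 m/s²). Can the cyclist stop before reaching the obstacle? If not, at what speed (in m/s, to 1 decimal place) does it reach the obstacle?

Yes — it stops about 16.4 m short of the obstacle, so it never reaches it

24 mph × 0.44704 = 10.7290 m/s.
a = μg = 0.33 × 9.8 = 3.234 m/s².
Reaction distance = 10.7290 × 1.57 = 16.845 m.
Braking distance = v²/(2a) = 115.111 / 6.468 = 17.797 m.
Total stopping distance = 16.845 + 17.797 = 34.642 m, vs 51 m available — it stops with 51 − 34.642 = 16.358 m to spare.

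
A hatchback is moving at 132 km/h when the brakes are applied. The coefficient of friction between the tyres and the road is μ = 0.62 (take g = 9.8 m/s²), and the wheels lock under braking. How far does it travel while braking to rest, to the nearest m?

Braking distance ≈ 111 m

132 km/h ÷ 3.6 = 36.6667 m/s.
a = μg = 0.62 × 9.8 = 6.076 m/s².
Braking distance = v²/(2a) = 36.6667² / (2 × 6.076) = 1344.447 / 12.152 = 110.636 m.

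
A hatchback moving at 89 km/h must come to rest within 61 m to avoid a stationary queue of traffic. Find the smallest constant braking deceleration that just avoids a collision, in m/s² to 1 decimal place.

Required deceleration ≈ 5.0 m/s²

89 km/h ÷ 3.6 = 24.7222 m/s.
v² = 2a·d ⇒ a = v²/(2d) = 24.7222² / (2 × 61.000) = 611.187 / 122.000 = 5.0097 m/s².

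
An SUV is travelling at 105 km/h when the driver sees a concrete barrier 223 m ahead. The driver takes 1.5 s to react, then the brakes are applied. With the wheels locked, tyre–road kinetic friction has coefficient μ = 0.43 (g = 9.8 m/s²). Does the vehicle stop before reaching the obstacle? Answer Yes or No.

Yes

105 km/h ÷ 3.6 = 29.1667 m/s.
a = μg = 0.43 × 9.8 = 4.214 m/s².
Reaction distance = 29.1667 × 1.5 = 43.750 m.
Braking distance = v²/(2a) = 850.696 / 8.428 = 100.937 m.
Total stopping distance = 43.750 + 100.937 = 144.687 m, vs 223 m available — it stops with 223 − 144.687 = 78.313 m to spare.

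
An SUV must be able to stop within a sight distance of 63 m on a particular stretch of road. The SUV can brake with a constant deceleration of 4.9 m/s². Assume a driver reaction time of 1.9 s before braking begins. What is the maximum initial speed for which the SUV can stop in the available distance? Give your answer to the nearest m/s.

Stopping distance: v·t_r + v²/(2a) = 63 with t_r = 1.9 s and a = 4.900 m/s².
So v² + 18.620 v − 617.40 = 0.
Positive root: v = −a·t_r + √((a·t_r)² + 2a·d) = −9.310 + √(86.676 + 617.40) = 17.2244 m/s.

Maximum speed ≈ 17 m/s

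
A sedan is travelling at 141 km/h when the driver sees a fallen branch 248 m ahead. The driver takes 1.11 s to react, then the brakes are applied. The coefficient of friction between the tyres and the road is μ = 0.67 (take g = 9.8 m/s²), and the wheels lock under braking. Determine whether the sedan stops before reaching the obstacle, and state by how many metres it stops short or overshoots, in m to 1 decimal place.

Yes — it stops 87.7 m short of the obstacle

141 km/h ÷ 3.6 = 39.1667 m/s.
a = μg = 0.67 × 9.8 = 6.566 m/s².
Reaction distance = 39.1667 × 1.11 = 43.475 m.
Braking distance = v²/(2a) = 1534.030 / 13.132 = 116.816 m.
Total stopping distance = 43.475 + 116.816 = 160.291 m, vs 248 m available — it stops with 248 − 160.291 = 87.709 m to spare.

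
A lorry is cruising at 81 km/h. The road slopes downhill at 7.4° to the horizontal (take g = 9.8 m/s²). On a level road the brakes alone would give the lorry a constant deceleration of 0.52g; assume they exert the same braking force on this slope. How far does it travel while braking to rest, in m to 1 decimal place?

81 km/h ÷ 3.6 = 22.5000 m/s.
a = 0.52 × 9.8 = 5.096 m/s².
Gravity along the downhill slope reduces the braking deceleration: a_eff = 5.096 − 9.8·sin 7.4° = 5.096 − 1.262 = 3.834 m/s².
Braking distance = v²/(2a) = 22.5000² / (2 × 3.834) = 506.250 / 7.668 = 66.021 m.

Braking distance ≈ 66.0 m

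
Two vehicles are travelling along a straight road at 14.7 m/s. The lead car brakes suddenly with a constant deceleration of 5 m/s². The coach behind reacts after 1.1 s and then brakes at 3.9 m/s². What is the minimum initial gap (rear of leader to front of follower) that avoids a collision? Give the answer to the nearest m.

Minimum gap ≈ 22 m

Leader travels v²/(2a_L) = 216.090 / 10.000 = 21.609 m before stopping.
Follower covers v·t_r = 14.7000 × 1.1 = 16.170 m while reacting, then v²/(2a_F) = 216.090 / 7.800 = 27.704 m while braking, for a total of 16.170 + 27.704 = 43.874 m.
Since a_F ≤ a_L and the follower starts braking later, the follower is never slower than the leader, so the closest approach is when both have stopped.
Minimum gap = 43.874 − 21.609 = 22.265 m.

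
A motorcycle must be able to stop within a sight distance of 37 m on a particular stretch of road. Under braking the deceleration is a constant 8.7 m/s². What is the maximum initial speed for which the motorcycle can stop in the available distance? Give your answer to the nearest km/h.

v²/(2a) = d ⇒ v = √(2 × 8.700 × 37) = √643.80 = 25.3732 m/s.
25.3732 m/s × 3.6 = 91.344 km/h.

Maximum speed ≈ 91 km/h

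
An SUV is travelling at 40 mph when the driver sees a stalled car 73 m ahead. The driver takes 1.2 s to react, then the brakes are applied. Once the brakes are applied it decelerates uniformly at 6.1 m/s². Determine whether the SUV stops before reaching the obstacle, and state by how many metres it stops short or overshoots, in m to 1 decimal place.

Yes — it stops 25.3 m short of the obstacle

40 mph × 0.44704 = 17.8816 m/s.
Reaction distance = 17.8816 × 1.2 = 21.458 m.
Braking distance = v²/(2a) = 319.752 / 12.200 = 26.209 m.
Total stopping distance = 21.458 + 26.209 = 47.667 m, vs 73 m available — it stops with 73 − 47.667 = 25.333 m to spare.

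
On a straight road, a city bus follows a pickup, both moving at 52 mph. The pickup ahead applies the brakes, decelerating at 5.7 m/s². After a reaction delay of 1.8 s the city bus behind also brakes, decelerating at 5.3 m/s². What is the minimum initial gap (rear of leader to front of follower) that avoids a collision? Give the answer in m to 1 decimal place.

52 mph × 0.44704 = 23.2461 m/s.
Leader travels v²/(2a_L) = 540.381 / 11.400 = 47.402 m before stopping.
Follower covers v·t_r = 23.2461 × 1.8 = 41.843 m while reacting, then v²/(2a_F) = 540.381 / 10.600 = 50.979 m while braking, for a total of 41.843 + 50.979 = 92.822 m.
Since a_F ≤ a_L and the follower starts braking later, the follower is never slower than the leader, so the closest approach is when both have stopped.
Minimum gap = 92.822 − 47.402 = 45.420 m.

Minimum gap ≈ 45.4 m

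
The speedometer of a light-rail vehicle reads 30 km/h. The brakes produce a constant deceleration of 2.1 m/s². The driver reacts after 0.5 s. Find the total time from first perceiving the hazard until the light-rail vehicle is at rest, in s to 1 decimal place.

Total time ≈ 4.5 s

30 km/h ÷ 3.6 = 8.3333 m/s.
Braking time = v/a = 8.3333 / 2.100 = 3.968 s.
Total = 0.5 + 3.968 = 4.468 s.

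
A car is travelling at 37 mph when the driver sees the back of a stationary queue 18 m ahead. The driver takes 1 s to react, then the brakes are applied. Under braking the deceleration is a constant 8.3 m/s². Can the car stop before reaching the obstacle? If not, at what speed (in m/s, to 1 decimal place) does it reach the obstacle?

37 mph × 0.44704 = 16.5405 m/s.
Reaction distance = 16.5405 × 1 = 16.541 m.
Braking distance needed to stop: v²/(2a) = 273.588 / 16.600 = 16.481 m, so total needed = 16.541 + 16.481 = 33.022 m > 18 m — it cannot stop.
Distance remaining when braking begins: 18 − 16.541 = 1.459 m.
v² = v₀² − 2a·d = 273.588 − 2 × 8.300 × 1.459 = 249.369 m²/s².
v = √249.369 = 15.791 m/s.

No — it strikes the obstacle at 15.8 m/s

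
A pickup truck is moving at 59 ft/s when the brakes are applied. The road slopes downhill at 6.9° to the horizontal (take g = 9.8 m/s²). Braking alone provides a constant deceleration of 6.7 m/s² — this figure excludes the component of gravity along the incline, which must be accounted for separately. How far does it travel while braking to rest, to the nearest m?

59 ft/s × 0.3048 = 17.9832 m/s.
Gravity along the downhill slope reduces the braking deceleration: a_eff = 6.700 − 9.8·sin 6.9° = 6.700 − 1.177 = 5.523 m/s².
Braking distance = v²/(2a) = 17.9832² / (2 × 5.523) = 323.395 / 11.046 = 29.277 m.

Braking distance ≈ 29 m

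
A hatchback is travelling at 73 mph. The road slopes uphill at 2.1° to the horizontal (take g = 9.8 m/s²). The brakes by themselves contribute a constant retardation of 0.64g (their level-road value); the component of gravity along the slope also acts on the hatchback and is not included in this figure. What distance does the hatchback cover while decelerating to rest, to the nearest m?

73 mph × 0.44704 = 32.6339 m/s.
a = 0.64 × 9.8 = 6.272 m/s².
Gravity along the uphill slope adds to the braking deceleration: a_eff = 6.272 + 9.8·sin 2.1° = 6.272 + 0.359 = 6.631 m/s².
Braking distance = v²/(2a) = 32.6339² / (2 × 6.631) = 1064.971 / 13.262 = 80.302 m.

Braking distance ≈ 80 m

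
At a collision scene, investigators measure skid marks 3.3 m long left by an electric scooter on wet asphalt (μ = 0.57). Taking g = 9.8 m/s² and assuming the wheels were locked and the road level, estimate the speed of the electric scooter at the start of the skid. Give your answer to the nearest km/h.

Initial speed ≈ 22 km/h

Deceleration a = μg = 0.57 × 9.8 = 5.586 m/s².
v = √(2a·d) = √(2 × 5.586 × 3.3) = √36.868 = 6.0719 m/s.
= 6.0719 × 3.6 = 21.859 km/h.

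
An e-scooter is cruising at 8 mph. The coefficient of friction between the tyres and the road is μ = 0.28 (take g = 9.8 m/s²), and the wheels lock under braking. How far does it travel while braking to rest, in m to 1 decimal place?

Braking distance ≈ 2.3 m

8 mph × 0.44704 = 3.5763 m/s.
a = μg = 0.28 × 9.8 = 2.744 m/s².
Braking distance = v²/(2a) = 3.5763² / (2 × 2.744) = 12.790 / 5.488 = 2.331 m.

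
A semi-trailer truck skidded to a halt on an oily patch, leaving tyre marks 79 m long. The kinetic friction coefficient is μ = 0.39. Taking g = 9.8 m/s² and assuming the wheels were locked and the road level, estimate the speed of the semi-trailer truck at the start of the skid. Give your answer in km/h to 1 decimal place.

Deceleration a = μg = 0.39 × 9.8 = 3.822 m/s².
v = √(2a·d) = √(2 × 3.822 × 79) = √603.876 = 24.5739 m/s.
= 24.5739 × 3.6 = 88.466 km/h.

Initial speed ≈ 88.5 km/h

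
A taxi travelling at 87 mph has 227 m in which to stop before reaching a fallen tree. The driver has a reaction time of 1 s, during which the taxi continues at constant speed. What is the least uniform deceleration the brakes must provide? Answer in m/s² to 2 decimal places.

87 mph × 0.44704 = 38.8925 m/s.
Distance covered during reaction = 38.8925 × 1 = 38.892 m.
Distance available for braking: 227 − 38.892 = 188.108 m.
v² = 2a·d ⇒ a = v²/(2d) = 38.8925² / (2 × 188.108) = 1512.627 / 376.216 = 4.0206 m/s².

Required deceleration ≈ 4.02 m/s²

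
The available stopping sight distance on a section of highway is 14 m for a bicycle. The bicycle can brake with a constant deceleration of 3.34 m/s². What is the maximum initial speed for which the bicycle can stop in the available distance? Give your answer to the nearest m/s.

Maximum speed ≈ 10 m/s

v²/(2a) = d ⇒ v = √(2 × 3.340 × 14) = √93.52 = 9.6706 m/s.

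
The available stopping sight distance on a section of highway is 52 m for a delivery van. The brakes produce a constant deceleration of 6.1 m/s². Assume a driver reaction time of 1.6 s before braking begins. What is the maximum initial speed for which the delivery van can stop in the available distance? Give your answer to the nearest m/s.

Maximum speed ≈ 17 m/s

Stopping distance: v·t_r + v²/(2a) = 52 with t_r = 1.6 s and a = 6.100 m/s².
So v² + 19.520 v − 634.40 = 0.
Positive root: v = −a·t_r + √((a·t_r)² + 2a·d) = −9.760 + √(95.258 + 634.40) = 17.2522 m/s.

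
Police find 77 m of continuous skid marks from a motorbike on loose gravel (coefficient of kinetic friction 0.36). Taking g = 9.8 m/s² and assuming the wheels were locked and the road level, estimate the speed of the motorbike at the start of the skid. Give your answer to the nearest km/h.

Initial speed ≈ 84 km/h

Deceleration a = μg = 0.36 × 9.8 = 3.528 m/s².
v = √(2a·d) = √(2 × 3.528 × 77) = √543.312 = 23.3091 m/s.
= 23.3091 × 3.6 = 83.913 km/h.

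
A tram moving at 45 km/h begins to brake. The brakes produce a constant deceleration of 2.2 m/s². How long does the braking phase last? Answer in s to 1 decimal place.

Braking time ≈ 5.7 s

45 km/h ÷ 3.6 = 12.5000 m/s.
Braking time = v/a = 12.5000 / 2.200 = 5.682 s.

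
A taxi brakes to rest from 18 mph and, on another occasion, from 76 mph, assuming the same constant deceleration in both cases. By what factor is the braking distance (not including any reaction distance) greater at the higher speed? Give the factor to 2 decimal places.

Braking distance d = v²/(2a), so with a fixed, d ∝ v².
Factor = (76/18)² = 4.2222² = 17.8270.

Factor ≈ 17.83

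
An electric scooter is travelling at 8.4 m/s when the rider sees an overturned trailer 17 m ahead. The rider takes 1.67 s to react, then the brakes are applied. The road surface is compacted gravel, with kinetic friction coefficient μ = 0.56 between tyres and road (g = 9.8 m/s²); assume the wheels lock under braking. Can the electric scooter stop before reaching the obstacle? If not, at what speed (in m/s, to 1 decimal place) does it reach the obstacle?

No — it strikes the obstacle at 6.2 m/s

a = μg = 0.56 × 9.8 = 5.488 m/s².
Reaction distance = 8.4000 × 1.67 = 14.028 m.
Braking distance needed to stop: v²/(2a) = 70.560 / 10.976 = 6.429 m, so total needed = 14.028 + 6.429 = 20.457 m > 17 m — it cannot stop.
Distance remaining when braking begins: 17 − 14.028 = 2.972 m.
v² = v₀² − 2a·d = 70.560 − 2 × 5.488 × 2.972 = 37.939 m²/s².
v = √37.939 = 6.159 m/s.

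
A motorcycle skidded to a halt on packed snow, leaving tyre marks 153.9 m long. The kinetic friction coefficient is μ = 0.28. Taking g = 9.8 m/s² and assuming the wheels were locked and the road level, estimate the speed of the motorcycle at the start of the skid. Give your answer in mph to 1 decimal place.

Deceleration a = μg = 0.28 × 9.8 = 2.744 m/s².
v = √(2a·d) = √(2 × 2.744 × 153.9) = √844.603 = 29.0621 m/s.
= 29.0621 ÷ 0.44704 = 65.010 mph.

Initial speed ≈ 65.0 mph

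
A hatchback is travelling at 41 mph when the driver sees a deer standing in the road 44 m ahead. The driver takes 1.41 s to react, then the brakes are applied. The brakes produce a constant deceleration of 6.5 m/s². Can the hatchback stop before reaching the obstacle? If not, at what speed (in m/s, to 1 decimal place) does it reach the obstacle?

No — it strikes the obstacle at 10.0 m/s

41 mph × 0.44704 = 18.3286 m/s.
Reaction distance = 18.3286 × 1.41 = 25.843 m.
Braking distance needed to stop: v²/(2a) = 335.938 / 13.000 = 25.841 m, so total needed = 25.843 + 25.841 = 51.684 m > 44 m — it cannot stop.
Distance remaining when braking begins: 44 − 25.843 = 18.157 m.
v² = v₀² − 2a·d = 335.938 − 2 × 6.500 × 18.157 = 99.897 m²/s².
v = √99.897 = 9.995 m/s.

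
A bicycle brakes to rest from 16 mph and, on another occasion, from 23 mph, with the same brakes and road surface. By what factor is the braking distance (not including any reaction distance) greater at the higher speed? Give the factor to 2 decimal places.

Factor ≈ 2.07

Braking distance d = v²/(2a), so with a fixed, d ∝ v².
Factor = (23/16)² = 1.4375² = 2.0664.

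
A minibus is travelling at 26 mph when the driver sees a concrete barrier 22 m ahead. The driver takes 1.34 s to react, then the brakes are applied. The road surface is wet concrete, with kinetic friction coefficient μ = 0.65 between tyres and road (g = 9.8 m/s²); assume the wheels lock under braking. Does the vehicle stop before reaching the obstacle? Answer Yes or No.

No

26 mph × 0.44704 = 11.6230 m/s.
a = μg = 0.65 × 9.8 = 6.370 m/s².
Reaction distance = 11.6230 × 1.34 = 15.575 m.
Braking distance = v²/(2a) = 135.094 / 12.740 = 10.604 m.
Total stopping distance = 15.575 + 10.604 = 26.179 m, vs 22 m available — it cannot stop in time and overshoots by 26.179 − 22 = 4.179 m.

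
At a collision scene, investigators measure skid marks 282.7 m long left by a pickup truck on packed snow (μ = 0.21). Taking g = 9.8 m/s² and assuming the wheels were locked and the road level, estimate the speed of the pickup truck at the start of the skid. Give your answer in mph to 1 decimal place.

Deceleration a = μg = 0.21 × 9.8 = 2.058 m/s².
v = √(2a·d) = √(2 × 2.058 × 282.7) = √1163.593 = 34.1115 m/s.
= 34.1115 ÷ 0.44704 = 76.305 mph.

Initial speed ≈ 76.3 mph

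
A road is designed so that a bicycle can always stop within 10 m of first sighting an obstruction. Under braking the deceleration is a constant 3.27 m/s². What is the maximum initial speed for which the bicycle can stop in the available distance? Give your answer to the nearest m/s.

Maximum speed ≈ 8 m/s

v²/(2a) = d ⇒ v = √(2 × 3.270 × 10) = √65.40 = 8.0870 m/s.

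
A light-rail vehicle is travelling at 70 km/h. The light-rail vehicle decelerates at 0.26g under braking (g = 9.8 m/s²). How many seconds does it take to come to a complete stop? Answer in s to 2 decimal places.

Braking time ≈ 7.63 s

70 km/h ÷ 3.6 = 19.4444 m/s.
a = 0.26 × 9.8 = 2.548 m/s².
Braking time = v/a = 19.4444 / 2.548 = 7.631 s.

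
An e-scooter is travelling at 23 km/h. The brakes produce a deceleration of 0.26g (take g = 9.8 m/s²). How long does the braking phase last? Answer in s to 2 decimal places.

Braking time ≈ 2.51 s

23 km/h ÷ 3.6 = 6.3889 m/s.
a = 0.26 × 9.8 = 2.548 m/s².
Braking time = v/a = 6.3889 / 2.548 = 2.507 s.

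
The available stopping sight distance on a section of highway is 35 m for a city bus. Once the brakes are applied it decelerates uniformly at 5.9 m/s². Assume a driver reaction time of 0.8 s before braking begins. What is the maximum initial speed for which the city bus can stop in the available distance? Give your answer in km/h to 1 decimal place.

Stopping distance: v·t_r + v²/(2a) = 35 with t_r = 0.8 s and a = 5.900 m/s².
So v² + 9.440 v − 413.00 = 0.
Positive root: v = −a·t_r + √((a·t_r)² + 2a·d) = −4.720 + √(22.278 + 413.00) = 16.1433 m/s.
16.1433 m/s × 3.6 = 58.116 km/h.

Maximum speed ≈ 58.1 km/h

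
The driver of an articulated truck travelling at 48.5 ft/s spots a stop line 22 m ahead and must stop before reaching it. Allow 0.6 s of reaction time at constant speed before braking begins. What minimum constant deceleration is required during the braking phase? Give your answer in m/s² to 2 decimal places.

Required deceleration ≈ 8.32 m/s²

48.5 ft/s × 0.3048 = 14.7828 m/s.
Distance covered during reaction = 14.7828 × 0.6 = 8.870 m.
Distance available for braking: 22 − 8.870 = 13.130 m.
v² = 2a·d ⇒ a = v²/(2d) = 14.7828² / (2 × 13.130) = 218.531 / 26.260 = 8.3218 m/s².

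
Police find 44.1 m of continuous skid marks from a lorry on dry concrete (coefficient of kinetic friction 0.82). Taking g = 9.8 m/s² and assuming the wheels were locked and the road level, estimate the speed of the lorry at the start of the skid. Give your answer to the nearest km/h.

Initial speed ≈ 96 km/h

Deceleration a = μg = 0.82 × 9.8 = 8.036 m/s².
v = √(2a·d) = √(2 × 8.036 × 44.1) = √708.775 = 26.6228 m/s.
= 26.6228 × 3.6 = 95.842 km/h.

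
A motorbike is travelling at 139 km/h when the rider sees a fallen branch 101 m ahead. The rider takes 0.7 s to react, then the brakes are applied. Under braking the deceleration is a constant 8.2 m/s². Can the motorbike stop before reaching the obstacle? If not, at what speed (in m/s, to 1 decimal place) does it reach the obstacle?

139 km/h ÷ 3.6 = 38.6111 m/s.
Reaction distance = 38.6111 × 0.7 = 27.028 m.
Braking distance needed to stop: v²/(2a) = 1490.817 / 16.400 = 90.903 m, so total needed = 27.028 + 90.903 = 117.931 m > 101 m — it cannot stop.
Distance remaining when braking begins: 101 − 27.028 = 73.972 m.
v² = v₀² − 2a·d = 1490.817 − 2 × 8.200 × 73.972 = 277.676 m²/s².
v = √277.676 = 16.664 m/s.

No — it strikes the obstacle at 16.7 m/s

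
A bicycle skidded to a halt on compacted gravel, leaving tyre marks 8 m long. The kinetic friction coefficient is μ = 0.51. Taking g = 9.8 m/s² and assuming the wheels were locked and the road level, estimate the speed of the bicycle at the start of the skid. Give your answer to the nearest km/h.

Deceleration a = μg = 0.51 × 9.8 = 4.998 m/s².
v = √(2a·d) = √(2 × 4.998 × 8) = √79.968 = 8.9425 m/s.
= 8.9425 × 3.6 = 32.193 km/h.

Initial speed ≈ 32 km/h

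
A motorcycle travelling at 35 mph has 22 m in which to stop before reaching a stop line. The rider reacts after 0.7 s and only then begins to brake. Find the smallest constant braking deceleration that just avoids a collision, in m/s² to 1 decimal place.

Required deceleration ≈ 11.1 m/s²

35 mph × 0.44704 = 15.6464 m/s.
Distance covered during reaction = 15.6464 × 0.7 = 10.952 m.
Distance available for braking: 22 − 10.952 = 11.048 m.
v² = 2a·d ⇒ a = v²/(2d) = 15.6464² / (2 × 11.048) = 244.810 / 22.096 = 11.0794 m/s².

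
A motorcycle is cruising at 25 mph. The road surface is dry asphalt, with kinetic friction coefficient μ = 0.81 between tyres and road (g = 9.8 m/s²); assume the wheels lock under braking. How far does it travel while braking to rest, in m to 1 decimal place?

Braking distance ≈ 7.9 m

25 mph × 0.44704 = 11.1760 m/s.
a = μg = 0.81 × 9.8 = 7.938 m/s².
Braking distance = v²/(2a) = 11.1760² / (2 × 7.938) = 124.903 / 15.876 = 7.867 m.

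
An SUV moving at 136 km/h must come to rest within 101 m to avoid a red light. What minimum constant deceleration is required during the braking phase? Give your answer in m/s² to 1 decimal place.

136 km/h ÷ 3.6 = 37.7778 m/s.
v² = 2a·d ⇒ a = v²/(2d) = 37.7778² / (2 × 101.000) = 1427.162 / 202.000 = 7.0652 m/s².

Required deceleration ≈ 7.1 m/s²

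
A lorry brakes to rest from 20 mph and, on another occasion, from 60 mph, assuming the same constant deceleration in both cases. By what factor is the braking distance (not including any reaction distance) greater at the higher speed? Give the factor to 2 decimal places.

Braking distance d = v²/(2a), so with a fixed, d ∝ v².
Factor = (60/20)² = 3.0000² = 9.0000.

Factor ≈ 9.00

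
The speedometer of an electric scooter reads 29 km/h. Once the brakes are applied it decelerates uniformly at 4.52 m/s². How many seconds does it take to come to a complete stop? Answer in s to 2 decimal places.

29 km/h ÷ 3.6 = 8.0556 m/s.
Braking time = v/a = 8.0556 / 4.520 = 1.782 s.

Braking time ≈ 1.78 s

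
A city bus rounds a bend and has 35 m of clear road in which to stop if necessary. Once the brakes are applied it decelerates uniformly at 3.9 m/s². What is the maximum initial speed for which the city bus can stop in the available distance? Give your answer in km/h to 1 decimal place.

v²/(2a) = d ⇒ v = √(2 × 3.900 × 35) = √273.00 = 16.5227 m/s.
16.5227 m/s × 3.6 = 59.482 km/h.

Maximum speed ≈ 59.5 km/h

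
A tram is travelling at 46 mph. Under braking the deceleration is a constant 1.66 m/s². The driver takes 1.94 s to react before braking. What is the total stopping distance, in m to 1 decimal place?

46 mph × 0.44704 = 20.5638 m/s.
Reaction distance = v·t_r = 20.5638 × 1.94 = 39.894 m.
Braking distance = v²/(2a) = 20.5638² / (2 × 1.660) = 422.870 / 3.320 = 127.370 m.
Total = 39.894 + 127.370 = 167.264 m.

Total stopping distance ≈ 167.3 m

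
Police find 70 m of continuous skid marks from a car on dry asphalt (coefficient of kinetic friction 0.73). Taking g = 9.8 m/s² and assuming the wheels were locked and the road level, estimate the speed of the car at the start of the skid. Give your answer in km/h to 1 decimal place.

Initial speed ≈ 113.9 km/h

Deceleration a = μg = 0.73 × 9.8 = 7.154 m/s².
v = √(2a·d) = √(2 × 7.154 × 70) = √1001.560 = 31.6474 m/s.
= 31.6474 × 3.6 = 113.931 km/h.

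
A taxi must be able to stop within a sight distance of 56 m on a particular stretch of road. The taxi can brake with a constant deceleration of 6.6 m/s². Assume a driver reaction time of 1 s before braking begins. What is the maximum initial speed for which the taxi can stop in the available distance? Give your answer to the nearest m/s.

Stopping distance: v·t_r + v²/(2a) = 56 with t_r = 1 s and a = 6.600 m/s².
So v² + 13.200 v − 739.20 = 0.
Positive root: v = −a·t_r + √((a·t_r)² + 2a·d) = −6.600 + √(43.560 + 739.20) = 21.3778 m/s.

Maximum speed ≈ 21 m/s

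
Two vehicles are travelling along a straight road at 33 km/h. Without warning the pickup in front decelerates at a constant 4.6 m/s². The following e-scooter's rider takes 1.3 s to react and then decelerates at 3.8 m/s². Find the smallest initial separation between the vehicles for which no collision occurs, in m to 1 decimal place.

33 km/h ÷ 3.6 = 9.1667 m/s.
Leader travels v²/(2a_L) = 84.028 / 9.200 = 9.133 m before stopping.
Follower covers v·t_r = 9.1667 × 1.3 = 11.917 m while reacting, then v²/(2a_F) = 84.028 / 7.600 = 11.056 m while braking, for a total of 11.917 + 11.056 = 22.973 m.
Since a_F ≤ a_L and the follower starts braking later, the follower is never slower than the leader, so the closest approach is when both have stopped.
Minimum gap = 22.973 − 9.133 = 13.840 m.

Minimum gap ≈ 13.8 m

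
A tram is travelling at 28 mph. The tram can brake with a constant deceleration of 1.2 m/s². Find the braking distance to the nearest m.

28 mph × 0.44704 = 12.5171 m/s.
Braking distance = v²/(2a) = 12.5171² / (2 × 1.200) = 156.678 / 2.400 = 65.282 m.

Braking distance ≈ 65 m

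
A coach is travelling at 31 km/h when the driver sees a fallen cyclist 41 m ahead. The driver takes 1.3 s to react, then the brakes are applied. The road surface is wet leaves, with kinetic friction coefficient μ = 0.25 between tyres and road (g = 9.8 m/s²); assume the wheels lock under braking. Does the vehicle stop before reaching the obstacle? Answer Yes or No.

31 km/h ÷ 3.6 = 8.6111 m/s.
a = μg = 0.25 × 9.8 = 2.450 m/s².
Reaction distance = 8.6111 × 1.3 = 11.194 m.
Braking distance = v²/(2a) = 74.151 / 4.900 = 15.133 m.
Total stopping distance = 11.194 + 15.133 = 26.327 m, vs 41 m available — it stops with 41 − 26.327 = 14.673 m to spare.

Yes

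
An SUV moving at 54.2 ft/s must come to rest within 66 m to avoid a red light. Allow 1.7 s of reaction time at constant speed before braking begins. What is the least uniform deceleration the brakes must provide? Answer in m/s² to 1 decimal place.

54.2 ft/s × 0.3048 = 16.5202 m/s.
Distance covered during reaction = 16.5202 × 1.7 = 28.084 m.
Distance available for braking: 66 − 28.084 = 37.916 m.
v² = 2a·d ⇒ a = v²/(2d) = 16.5202² / (2 × 37.916) = 272.917 / 75.832 = 3.5990 m/s².

Required deceleration ≈ 3.6 m/s²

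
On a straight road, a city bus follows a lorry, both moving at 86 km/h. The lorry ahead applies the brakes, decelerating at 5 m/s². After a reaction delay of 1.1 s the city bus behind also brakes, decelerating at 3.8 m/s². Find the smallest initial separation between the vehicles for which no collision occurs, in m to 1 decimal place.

86 km/h ÷ 3.6 = 23.8889 m/s.
Leader travels v²/(2a_L) = 570.680 / 10.000 = 57.068 m before stopping.
Follower covers v·t_r = 23.8889 × 1.1 = 26.278 m while reacting, then v²/(2a_F) = 570.680 / 7.600 = 75.089 m while braking, for a total of 26.278 + 75.089 = 101.367 m.
Since a_F ≤ a_L and the follower starts braking later, the follower is never slower than the leader, so the closest approach is when both have stopped.
Minimum gap = 101.367 − 57.068 = 44.299 m.

Minimum gap ≈ 44.3 m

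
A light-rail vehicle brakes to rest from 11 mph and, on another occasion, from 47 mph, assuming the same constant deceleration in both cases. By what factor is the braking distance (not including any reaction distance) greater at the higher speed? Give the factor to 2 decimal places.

Factor ≈ 18.26

Braking distance d = v²/(2a), so with a fixed, d ∝ v².
Factor = (47/11)² = 4.2727² = 18.2560.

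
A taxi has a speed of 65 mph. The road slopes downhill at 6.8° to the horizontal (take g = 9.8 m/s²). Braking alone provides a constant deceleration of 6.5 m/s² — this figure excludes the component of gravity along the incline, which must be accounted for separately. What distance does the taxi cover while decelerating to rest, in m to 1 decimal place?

Braking distance ≈ 79.1 m

65 mph × 0.44704 = 29.0576 m/s.
Gravity along the downhill slope reduces the braking deceleration: a_eff = 6.500 − 9.8·sin 6.8° = 6.500 − 1.160 = 5.340 m/s².
Braking distance = v²/(2a) = 29.0576² / (2 × 5.340) = 844.344 / 10.680 = 79.058 m.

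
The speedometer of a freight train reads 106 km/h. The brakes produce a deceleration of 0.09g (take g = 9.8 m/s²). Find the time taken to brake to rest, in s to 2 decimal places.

106 km/h ÷ 3.6 = 29.4444 m/s.
a = 0.09 × 9.8 = 0.882 m/s².
Braking time = v/a = 29.4444 / 0.882 = 33.384 s.

Braking time ≈ 33.38 s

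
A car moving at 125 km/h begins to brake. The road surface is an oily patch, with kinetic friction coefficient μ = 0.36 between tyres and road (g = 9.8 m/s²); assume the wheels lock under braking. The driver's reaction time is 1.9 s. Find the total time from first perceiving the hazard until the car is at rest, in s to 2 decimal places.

125 km/h ÷ 3.6 = 34.7222 m/s.
a = μg = 0.36 × 9.8 = 3.528 m/s².
Braking time = v/a = 34.7222 / 3.528 = 9.842 s.
Total = 1.9 + 9.842 = 11.742 s.

Total time ≈ 11.74 s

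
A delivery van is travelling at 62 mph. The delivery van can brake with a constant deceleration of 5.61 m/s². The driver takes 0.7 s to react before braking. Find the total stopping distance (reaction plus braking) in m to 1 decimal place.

Total stopping distance ≈ 87.9 m

62 mph × 0.44704 = 27.7165 m/s.
Reaction distance = v·t_r = 27.7165 × 0.7 = 19.402 m.
Braking distance = v²/(2a) = 27.7165² / (2 × 5.610) = 768.204 / 11.220 = 68.467 m.
Total = 19.402 + 68.467 = 87.869 m.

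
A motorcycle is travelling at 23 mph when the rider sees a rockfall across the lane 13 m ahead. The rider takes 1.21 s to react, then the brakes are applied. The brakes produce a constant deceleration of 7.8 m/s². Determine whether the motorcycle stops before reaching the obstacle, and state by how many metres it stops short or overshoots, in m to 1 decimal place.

23 mph × 0.44704 = 10.2819 m/s.
Reaction distance = 10.2819 × 1.21 = 12.441 m.
Braking distance = v²/(2a) = 105.717 / 15.600 = 6.777 m.
Total stopping distance = 12.441 + 6.777 = 19.218 m, vs 13 m available — it cannot stop in time and overshoots by 19.218 − 13 = 6.218 m.

No — it overshoots by 6.2 m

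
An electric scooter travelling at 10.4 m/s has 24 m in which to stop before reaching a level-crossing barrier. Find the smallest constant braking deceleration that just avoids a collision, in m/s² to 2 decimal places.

Required deceleration ≈ 2.25 m/s²

v² = 2a·d ⇒ a = v²/(2d) = 10.4000² / (2 × 24.000) = 108.160 / 48.000 = 2.2533 m/s².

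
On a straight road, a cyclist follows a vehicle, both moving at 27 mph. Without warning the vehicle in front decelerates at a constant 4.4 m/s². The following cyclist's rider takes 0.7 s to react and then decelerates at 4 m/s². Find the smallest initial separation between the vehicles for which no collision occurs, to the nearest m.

27 mph × 0.44704 = 12.0701 m/s.
Leader travels v²/(2a_L) = 145.687 / 8.800 = 16.555 m before stopping.
Follower covers v·t_r = 12.0701 × 0.7 = 8.449 m while reacting, then v²/(2a_F) = 145.687 / 8.000 = 18.211 m while braking, for a total of 8.449 + 18.211 = 26.660 m.
Since a_F ≤ a_L and the follower starts braking later, the follower is never slower than the leader, so the closest approach is when both have stopped.
Minimum gap = 26.660 − 16.555 = 10.105 m.

Minimum gap ≈ 10 m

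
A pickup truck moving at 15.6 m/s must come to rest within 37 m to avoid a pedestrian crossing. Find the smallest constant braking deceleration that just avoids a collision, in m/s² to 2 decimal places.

Required deceleration ≈ 3.29 m/s²

v² = 2a·d ⇒ a = v²/(2d) = 15.6000² / (2 × 37.000) = 243.360 / 74.000 = 3.2886 m/s².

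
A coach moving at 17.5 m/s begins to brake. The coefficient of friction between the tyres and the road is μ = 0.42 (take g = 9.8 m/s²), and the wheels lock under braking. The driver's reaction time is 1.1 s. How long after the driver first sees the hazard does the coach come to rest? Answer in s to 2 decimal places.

a = μg = 0.42 × 9.8 = 4.116 m/s².
Braking time = v/a = 17.5000 / 4.116 = 4.252 s.
Total = 1.1 + 4.252 = 5.352 s.

Total time ≈ 5.35 s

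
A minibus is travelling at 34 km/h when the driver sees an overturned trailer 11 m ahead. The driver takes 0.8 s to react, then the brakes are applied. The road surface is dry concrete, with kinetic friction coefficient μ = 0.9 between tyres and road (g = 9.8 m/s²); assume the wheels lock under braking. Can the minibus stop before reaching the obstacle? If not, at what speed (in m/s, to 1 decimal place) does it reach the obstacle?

No — it strikes the obstacle at 5.3 m/s

34 km/h ÷ 3.6 = 9.4444 m/s.
a = μg = 0.9 × 9.8 = 8.820 m/s².
Reaction distance = 9.4444 × 0.8 = 7.556 m.
Braking distance needed to stop: v²/(2a) = 89.197 / 17.640 = 5.057 m, so total needed = 7.556 + 5.057 = 12.613 m > 11 m — it cannot stop.
Distance remaining when braking begins: 11 − 7.556 = 3.444 m.
v² = v₀² − 2a·d = 89.197 − 2 × 8.820 × 3.444 = 28.445 m²/s².
v = √28.445 = 5.333 m/s.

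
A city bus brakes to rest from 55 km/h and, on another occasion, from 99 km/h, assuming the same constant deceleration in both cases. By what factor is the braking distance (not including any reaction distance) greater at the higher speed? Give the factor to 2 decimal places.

Braking distance d = v²/(2a), so with a fixed, d ∝ v².
Factor = (99/55)² = 1.8000² = 3.2400.

Factor ≈ 3.24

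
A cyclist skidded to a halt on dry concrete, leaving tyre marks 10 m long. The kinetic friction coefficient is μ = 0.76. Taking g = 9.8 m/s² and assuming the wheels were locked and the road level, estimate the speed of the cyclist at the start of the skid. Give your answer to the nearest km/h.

Initial speed ≈ 44 km/h

Deceleration a = μg = 0.76 × 9.8 = 7.448 m/s².
v = √(2a·d) = √(2 × 7.448 × 10) = √148.960 = 12.2049 m/s.
= 12.2049 × 3.6 = 43.938 km/h.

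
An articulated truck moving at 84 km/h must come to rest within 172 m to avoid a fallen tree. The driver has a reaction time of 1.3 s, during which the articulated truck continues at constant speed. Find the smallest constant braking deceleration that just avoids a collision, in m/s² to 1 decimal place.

Required deceleration ≈ 1.9 m/s²

84 km/h ÷ 3.6 = 23.3333 m/s.
Distance covered during reaction = 23.3333 × 1.3 = 30.333 m.
Distance available for braking: 172 − 30.333 = 141.667 m.
v² = 2a·d ⇒ a = v²/(2d) = 23.3333² / (2 × 141.667) = 544.443 / 283.334 = 1.9216 m/s².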